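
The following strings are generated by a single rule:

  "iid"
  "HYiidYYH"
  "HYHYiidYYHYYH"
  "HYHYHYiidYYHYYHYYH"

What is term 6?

Each term wraps the previous one in HY on the left and YYH on the right.
From HYHYHYiidYYHYYHYYH, 2 further steps: HYHYHYiidYYHYYHYYH → HYHYHYHYiidYYHYYHYYHYYH → (answer).

HYHYHYHYHYiidYYHYYHYYHYYHYYH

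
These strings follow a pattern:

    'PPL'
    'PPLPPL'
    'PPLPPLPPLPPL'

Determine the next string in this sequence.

s(k+1) = s(k)·s(k) — each term doubles the last.
One more doubling of PPLPPLPPLPPL gives the answer.

PPLPPLPPLPPLPPLPPLPPLPPL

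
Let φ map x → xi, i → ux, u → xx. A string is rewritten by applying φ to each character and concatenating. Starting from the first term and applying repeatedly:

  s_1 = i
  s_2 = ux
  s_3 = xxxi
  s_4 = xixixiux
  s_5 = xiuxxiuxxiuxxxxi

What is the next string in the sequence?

φ(xiuxxiuxxiuxxxxi) expands symbol-by-symbol to xi ux xx xi xi ux xx xi xi ux xx xi xi xi xi ux; joining the 16 pieces gives the next term.

xiuxxxxixiuxxxxixiuxxxxixixixiux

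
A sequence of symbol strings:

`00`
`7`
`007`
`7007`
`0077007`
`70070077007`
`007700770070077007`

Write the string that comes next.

70070077007007700770070077007

This is a Fibonacci-style word recurrence s(k) = s(k−2)·s(k−1): e.g. 00·7 = 007.
So term 8 is 70070077007·007700770070077007.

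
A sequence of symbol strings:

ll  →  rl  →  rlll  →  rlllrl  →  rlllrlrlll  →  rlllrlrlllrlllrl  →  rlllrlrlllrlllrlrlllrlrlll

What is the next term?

From term 3 onward, concatenate the last term with the second-to-last: rl·ll = rlll, rlll·rl = rlllrl, …
So term 8 is rlllrlrlllrlllrlrlllrlrlll·rlllrlrlllrlllrl.

rlllrlrlllrlllrlrlllrlrlllrlllrlrlllrlllrl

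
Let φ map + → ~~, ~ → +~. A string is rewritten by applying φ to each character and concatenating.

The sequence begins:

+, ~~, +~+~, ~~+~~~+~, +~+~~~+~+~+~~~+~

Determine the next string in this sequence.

Rewriting the 16 symbols of +~+~~~+~+~+~~~+~ one by one yields ~~ +~ ~~ +~ +~ +~ ~~ +~ ~~ +~ ~~ +~ +~ +~ ~~ +~; concatenated:

~~+~~~+~+~+~~~+~~~+~~~+~+~+~~~+~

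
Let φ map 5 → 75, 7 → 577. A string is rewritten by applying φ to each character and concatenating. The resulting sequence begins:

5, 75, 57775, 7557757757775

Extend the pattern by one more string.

Applying the rule to each of the 13 symbols of 7557757757775 gives the pieces 577 75 75 577 577 75 577 577 75 577 577 577 75, which concatenate to the answer.

5777575577577755775777557757757775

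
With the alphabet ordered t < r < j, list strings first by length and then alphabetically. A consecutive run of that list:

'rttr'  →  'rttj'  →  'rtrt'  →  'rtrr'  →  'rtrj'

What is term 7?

Continuing the enumeration 2 steps past rtrj: rtrj → rtjt → (answer).

rtjr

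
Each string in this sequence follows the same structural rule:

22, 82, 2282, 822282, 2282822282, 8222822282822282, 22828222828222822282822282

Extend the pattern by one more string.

822282228282228222828222828222822282822282

Each term (from the third on) is the two preceding terms concatenated in order: term 3 = 22·82 = 2282.
Continuing: 8222822282822282 · 22828222828222822282822282 gives term 8.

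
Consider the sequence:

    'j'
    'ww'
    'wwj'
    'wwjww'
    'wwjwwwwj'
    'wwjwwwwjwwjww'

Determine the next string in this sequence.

wwjwwwwjwwjwwwwjwwwwj

This is a Fibonacci-style word recurrence s(k) = s(k−1)·s(k−2): e.g. ww·j = wwj.
So term 7 is wwjwwwwjwwjww·wwjwwwwj.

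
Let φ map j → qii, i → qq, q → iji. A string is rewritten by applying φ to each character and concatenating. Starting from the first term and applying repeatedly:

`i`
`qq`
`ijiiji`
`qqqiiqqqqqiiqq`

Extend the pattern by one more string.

φ(qqqiiqqqqqiiqq) expands symbol-by-symbol to iji iji iji qq qq iji iji iji iji iji qq qq iji iji; joining the 14 pieces gives the next term.

ijiijiijiqqqqijiijiijiijiijiqqqqijiiji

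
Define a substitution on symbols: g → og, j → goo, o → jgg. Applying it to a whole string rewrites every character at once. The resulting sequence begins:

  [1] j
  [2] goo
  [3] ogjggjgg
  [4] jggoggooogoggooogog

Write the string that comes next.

Rewriting the 19 symbols of jggoggooogoggooogog one by one yields goo og og jgg og og jgg jgg jgg og jgg og og jgg jgg jgg og jgg og; concatenated:

gooogogjggogogjggjggjggogjggogogjggjggjggogjggog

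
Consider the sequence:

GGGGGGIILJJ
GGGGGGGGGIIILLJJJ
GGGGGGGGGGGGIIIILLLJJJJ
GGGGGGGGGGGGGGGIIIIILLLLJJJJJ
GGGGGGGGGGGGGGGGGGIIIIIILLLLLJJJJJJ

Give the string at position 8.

GGGGGGGGGGGGGGGGGGGGGGGGGGGIIIIIIIIILLLLLLLLJJJJJJJJJ

Each string has the form G^{3n} I^{n} L^{n-1} J^{n}, where the shown terms are n = 2, 3, 4, 5, 6.
Setting n = 9 gives 27, 9, 8, 9 characters in each block.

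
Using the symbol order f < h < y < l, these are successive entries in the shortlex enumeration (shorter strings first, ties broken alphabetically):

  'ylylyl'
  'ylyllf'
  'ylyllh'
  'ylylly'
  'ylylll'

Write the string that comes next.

Treat ylylll as a base-4 numeral over the given alphabet and add one, carrying through any trailing l's.

yllfff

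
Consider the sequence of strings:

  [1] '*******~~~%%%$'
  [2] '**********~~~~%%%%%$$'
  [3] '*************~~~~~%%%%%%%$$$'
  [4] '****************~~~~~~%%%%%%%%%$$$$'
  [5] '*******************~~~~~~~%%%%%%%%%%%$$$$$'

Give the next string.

Reading off run lengths: * runs 7, 10, 13, 16, 19; ~ runs 3, 4, 5, 6, 7; % runs 3, 5, 7, 9, 11; $ runs 1, 2, 3, 4, 5 — each is linear in n, where the shown terms are n = 2, 3, 4, 5, 6.
At n = 7 the blocks have lengths 22, 8, 13, 6.

**********************~~~~~~~~%%%%%%%%%%%%%$$$$$$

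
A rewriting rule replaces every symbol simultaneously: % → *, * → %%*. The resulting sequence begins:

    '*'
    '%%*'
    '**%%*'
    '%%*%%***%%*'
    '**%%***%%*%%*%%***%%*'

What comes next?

%%*%%***%%*%%*%%***%%***%%***%%*%%*%%***%%*

Applying the rule to each of the 21 symbols of **%%***%%*%%*%%***%%* gives the pieces %%* %%* * * %%* %%* %%* * * %%* * * %%* * * %%* %%* %%* * * %%*, which concatenate to the answer.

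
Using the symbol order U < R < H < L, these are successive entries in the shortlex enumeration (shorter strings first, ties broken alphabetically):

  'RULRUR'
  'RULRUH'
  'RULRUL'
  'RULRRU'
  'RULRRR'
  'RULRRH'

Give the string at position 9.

RULRHR

Continuing the enumeration 3 steps past RULRRH: RULRRH → RULRRL → RULRHU → (answer).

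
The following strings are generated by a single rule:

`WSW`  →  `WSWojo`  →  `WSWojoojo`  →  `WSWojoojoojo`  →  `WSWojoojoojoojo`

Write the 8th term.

WSWojoojoojoojoojoojoojo

The strings grow by a fixed suffix ojo each time.
From WSWojoojoojoojo, 3 further steps: WSWojoojoojoojo → WSWojoojoojoojoojo → WSWojoojoojoojoojoojo → (answer).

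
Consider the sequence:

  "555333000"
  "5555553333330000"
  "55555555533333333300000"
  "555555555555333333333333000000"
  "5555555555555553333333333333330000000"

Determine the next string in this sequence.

55555555555555555533333333333333333300000000

Term n consists of 3n 5's, followed by 3n 3's, followed by n+2 0's (n = 1, 2, …).
Setting n = 6 gives 18, 18, 8 characters in each block.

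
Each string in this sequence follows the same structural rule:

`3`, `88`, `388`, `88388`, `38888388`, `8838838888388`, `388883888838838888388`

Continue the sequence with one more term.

From term 3 onward, concatenate the second-to-last term with the last: 3·88 = 388, 88·388 = 88388, …
So term 8 is 8838838888388·388883888838838888388.

8838838888388388883888838838888388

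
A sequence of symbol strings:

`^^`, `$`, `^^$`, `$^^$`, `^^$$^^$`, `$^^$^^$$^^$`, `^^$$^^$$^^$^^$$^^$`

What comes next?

From term 3 onward, concatenate the second-to-last term with the last: ^^·$ = ^^$, $·^^$ = $^^$, …
Continuing: $^^$^^$$^^$ · ^^$$^^$$^^$^^$$^^$ gives term 8.

$^^$^^$$^^$^^$$^^$$^^$^^$$^^$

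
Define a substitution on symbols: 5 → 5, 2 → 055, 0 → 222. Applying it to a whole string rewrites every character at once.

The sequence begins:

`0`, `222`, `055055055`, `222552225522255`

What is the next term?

φ(222552225522255) expands symbol-by-symbol to 055 055 055 5 5 055 055 055 5 5 055 055 055 5 5; joining the 15 pieces gives the next term.

055055055550550550555505505505555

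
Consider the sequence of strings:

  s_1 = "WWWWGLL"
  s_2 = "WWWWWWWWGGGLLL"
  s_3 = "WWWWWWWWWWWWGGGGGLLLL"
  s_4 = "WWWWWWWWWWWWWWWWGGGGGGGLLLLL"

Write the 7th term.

WWWWWWWWWWWWWWWWWWWWWWWWWWWWGGGGGGGGGGGGGLLLLLLLL

Reading off run lengths: W runs 4, 8, 12, 16; G runs 1, 3, 5, 7; L runs 2, 3, 4, 5 — each is linear in n (n = 1, 2, …).
Setting n = 7 gives 28, 13, 8 characters in each block.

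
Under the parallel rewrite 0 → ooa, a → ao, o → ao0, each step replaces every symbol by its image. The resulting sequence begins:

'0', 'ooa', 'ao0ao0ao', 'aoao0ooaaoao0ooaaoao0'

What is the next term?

aoao0aoao0ooaao0ao0aoaoao0aoao0ooaao0ao0aoaoao0aoao0ooa

Replace each of the 21 characters of aoao0ooaaoao0ooaaoao0 in place — ao ao0 ao ao0 ooa ao0 ao0 ao ao ao0 ao ao0 ooa ao0 ao0 ao ao ao0 ao ao0 ooa — and concatenate.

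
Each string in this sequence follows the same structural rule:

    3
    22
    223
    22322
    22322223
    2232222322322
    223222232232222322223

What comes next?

2232222322322223222232232222322322

This is a Fibonacci-style word recurrence s(k) = s(k−1)·s(k−2): e.g. 22·3 = 223.
So term 8 is 223222232232222322223·2232222322322.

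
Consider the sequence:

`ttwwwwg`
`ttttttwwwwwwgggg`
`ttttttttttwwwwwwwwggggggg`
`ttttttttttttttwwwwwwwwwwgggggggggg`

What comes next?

Each string has the form t^{4n-2} w^{2n+2} g^{3n-2} (n = 1, 2, …).
Setting n = 5 gives 18, 12, 13 characters in each block.

ttttttttttttttttttwwwwwwwwwwwwggggggggggggg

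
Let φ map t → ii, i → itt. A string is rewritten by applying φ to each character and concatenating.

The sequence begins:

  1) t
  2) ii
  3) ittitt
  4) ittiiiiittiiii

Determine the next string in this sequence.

ittiiiiittittittittittiiiiittittittitt

Applying the rule to each of the 14 symbols of ittiiiiittiiii gives the pieces itt ii ii itt itt itt itt itt ii ii itt itt itt itt, which concatenate to the answer.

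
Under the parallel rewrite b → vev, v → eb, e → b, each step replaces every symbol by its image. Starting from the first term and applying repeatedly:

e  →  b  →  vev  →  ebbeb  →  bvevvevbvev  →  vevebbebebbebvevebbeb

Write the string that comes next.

ebbebbvevvevbvevbvevvevbvevebbebbvevvevbvev

Applying the rule to each of the 21 symbols of vevebbebebbebvevebbeb gives the pieces eb b eb b vev vev b vev b vev vev b vev eb b eb b vev vev b vev, which concatenate to the answer.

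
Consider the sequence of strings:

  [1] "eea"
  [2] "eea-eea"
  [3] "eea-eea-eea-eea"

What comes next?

Every step duplicates the string with '-' between the halves.
Doubling eea-eea-eea-eea with '-' between the halves:

eea-eea-eea-eea-eea-eea-eea-eea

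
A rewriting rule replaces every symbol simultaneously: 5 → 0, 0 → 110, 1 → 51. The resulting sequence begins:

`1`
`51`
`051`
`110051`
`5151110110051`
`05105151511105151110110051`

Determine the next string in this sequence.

Rewriting the 26 symbols of 05105151511105151110110051 one by one yields 110 0 51 110 0 51 0 51 0 51 51 51 110 0 51 0 51 51 51 110 51 51 110 110 0 51; concatenated:

110051110051051051515111005105151511105151110110051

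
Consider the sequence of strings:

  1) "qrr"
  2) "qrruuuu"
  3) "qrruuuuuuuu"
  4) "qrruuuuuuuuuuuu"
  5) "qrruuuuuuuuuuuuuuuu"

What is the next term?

qrruuuuuuuuuuuuuuuuuuuu

Every step adds uuuu to the end: s(k+1) = s(k)·uuuu.
So the next term is qrruuuuuuuuuuuuuuuu·uuuu.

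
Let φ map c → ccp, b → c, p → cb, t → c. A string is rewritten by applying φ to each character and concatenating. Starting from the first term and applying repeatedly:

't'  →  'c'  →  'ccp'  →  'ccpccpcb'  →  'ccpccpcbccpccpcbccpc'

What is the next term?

Replace each of the 20 characters of ccpccpcbccpccpcbccpc in place — ccp ccp cb ccp ccp cb ccp c ccp ccp cb ccp ccp cb ccp c ccp ccp cb ccp — and concatenate.

ccpccpcbccpccpcbccpcccpccpcbccpccpcbccpcccpccpcbccp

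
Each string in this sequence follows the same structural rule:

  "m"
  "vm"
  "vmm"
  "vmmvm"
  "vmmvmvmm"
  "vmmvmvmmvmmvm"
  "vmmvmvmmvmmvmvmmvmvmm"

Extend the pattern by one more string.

vmmvmvmmvmmvmvmmvmvmmvmmvmvmmvmmvm

Each term (from the third on) is the previous term followed by the one before it: term 3 = vm·m = vmm.
The next term joins vmmvmvmmvmmvmvmmvmvmm and vmmvmvmmvmmvm.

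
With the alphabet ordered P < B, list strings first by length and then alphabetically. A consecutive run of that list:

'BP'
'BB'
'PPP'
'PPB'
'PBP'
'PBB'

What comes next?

Treat PBB as a base-2 numeral over the given alphabet and add one, carrying through any trailing B's.

BPP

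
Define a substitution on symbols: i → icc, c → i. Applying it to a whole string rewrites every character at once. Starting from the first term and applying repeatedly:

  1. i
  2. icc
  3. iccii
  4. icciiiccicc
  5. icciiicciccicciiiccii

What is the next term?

φ(icciiicciccicciiiccii) expands symbol-by-symbol to icc i i icc icc icc i i icc i i icc i i icc icc icc i i icc icc; joining the 21 pieces gives the next term.

icciiicciccicciiicciiicciiicciccicciiiccicc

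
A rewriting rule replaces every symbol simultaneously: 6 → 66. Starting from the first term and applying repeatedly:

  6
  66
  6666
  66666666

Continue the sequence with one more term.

Expanding 66666666: 6→66, 6→66, 6→66, 6→66, 6→66, 6→66, 6→66, 6→66. Concatenated: 66 66 66 66 66 66 66 66.

6666666666666666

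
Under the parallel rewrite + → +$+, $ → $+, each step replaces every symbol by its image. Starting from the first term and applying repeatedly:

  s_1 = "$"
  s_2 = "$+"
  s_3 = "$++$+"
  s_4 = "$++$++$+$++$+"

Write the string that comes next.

Rewriting the 13 symbols of $++$++$+$++$+ one by one yields $+ +$+ +$+ $+ +$+ +$+ $+ +$+ $+ +$+ +$+ $+ +$+; concatenated:

$++$++$+$++$++$+$++$+$++$++$+$++$+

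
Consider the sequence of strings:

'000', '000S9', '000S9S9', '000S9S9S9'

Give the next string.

The strings grow by a fixed suffix S9 each time.
One more step from 000S9S9S9 gives the answer.

000S9S9S9S9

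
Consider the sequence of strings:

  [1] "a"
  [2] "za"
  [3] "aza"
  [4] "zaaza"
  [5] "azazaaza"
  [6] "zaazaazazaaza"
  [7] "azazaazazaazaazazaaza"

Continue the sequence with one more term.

From term 3 onward, concatenate the second-to-last term with the last: a·za = aza, za·aza = zaaza, …
The next term joins zaazaazazaaza and azazaazazaazaazazaaza.

zaazaazazaazaazazaazazaazaazazaaza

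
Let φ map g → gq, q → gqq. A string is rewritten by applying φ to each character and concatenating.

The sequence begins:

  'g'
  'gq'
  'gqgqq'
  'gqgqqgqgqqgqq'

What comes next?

Applying the rule to each of the 13 symbols of gqgqqgqgqqgqq gives the pieces gq gqq gq gqq gqq gq gqq gq gqq gqq gq gqq gqq, which concatenate to the answer.

gqgqqgqgqqgqqgqgqqgqgqqgqqgqgqqgqq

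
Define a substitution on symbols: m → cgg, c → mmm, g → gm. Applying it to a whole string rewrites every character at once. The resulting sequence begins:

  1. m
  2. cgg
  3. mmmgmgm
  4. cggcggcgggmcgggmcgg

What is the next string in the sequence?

φ(cggcggcgggmcgggmcgg) expands symbol-by-symbol to mmm gm gm mmm gm gm mmm gm gm gm cgg mmm gm gm gm cgg mmm gm gm; joining the 19 pieces gives the next term.

mmmgmgmmmmgmgmmmmgmgmgmcggmmmgmgmgmcggmmmgmgm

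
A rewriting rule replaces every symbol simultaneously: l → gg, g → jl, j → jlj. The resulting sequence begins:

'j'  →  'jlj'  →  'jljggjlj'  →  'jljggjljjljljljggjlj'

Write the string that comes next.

Applying the rule to each of the 20 symbols of jljggjljjljljljggjlj gives the pieces jlj gg jlj jl jl jlj gg jlj jlj gg jlj gg jlj gg jlj jl jl jlj gg jlj, which concatenate to the answer.

jljggjljjljljljggjljjljggjljggjljggjljjljljljggjlj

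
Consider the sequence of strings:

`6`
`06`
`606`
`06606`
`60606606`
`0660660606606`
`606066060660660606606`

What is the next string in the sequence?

0660660606606606066060660660606606

Each term (from the third on) is the two preceding terms concatenated in order: term 3 = 6·06 = 606.
So term 8 is 0660660606606·606066060660660606606.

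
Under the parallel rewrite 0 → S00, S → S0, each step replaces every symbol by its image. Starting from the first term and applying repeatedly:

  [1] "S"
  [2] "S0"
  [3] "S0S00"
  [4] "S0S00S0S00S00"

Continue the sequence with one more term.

S0S00S0S00S00S0S00S0S00S00S0S00S00

Replace each of the 13 characters of S0S00S0S00S00 in place — S0 S00 S0 S00 S00 S0 S00 S0 S00 S00 S0 S00 S00 — and concatenate.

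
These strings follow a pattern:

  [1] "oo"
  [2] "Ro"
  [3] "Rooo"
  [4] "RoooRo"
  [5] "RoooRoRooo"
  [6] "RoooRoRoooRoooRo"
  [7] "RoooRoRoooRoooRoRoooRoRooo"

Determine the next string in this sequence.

RoooRoRoooRoooRoRoooRoRoooRoooRoRoooRoooRo

Each term (from the third on) is the previous term followed by the one before it: term 3 = Ro·oo = Rooo.
So term 8 is RoooRoRoooRoooRoRoooRoRooo·RoooRoRoooRoooRo.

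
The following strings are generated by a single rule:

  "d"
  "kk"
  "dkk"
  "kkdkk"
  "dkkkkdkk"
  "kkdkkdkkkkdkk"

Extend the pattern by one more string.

dkkkkdkkkkdkkdkkkkdkk

Each term (from the third on) is the two preceding terms concatenated in order: term 3 = d·kk = dkk.
Continuing: dkkkkdkk · kkdkkdkkkkdkk gives term 7.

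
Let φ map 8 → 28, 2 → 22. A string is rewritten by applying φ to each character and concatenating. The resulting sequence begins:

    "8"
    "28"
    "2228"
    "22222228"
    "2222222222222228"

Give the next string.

Applying the rule to each of the 16 symbols of 2222222222222228 gives the pieces 22 22 22 22 22 22 22 22 22 22 22 22 22 22 22 28, which concatenate to the answer.

22222222222222222222222222222228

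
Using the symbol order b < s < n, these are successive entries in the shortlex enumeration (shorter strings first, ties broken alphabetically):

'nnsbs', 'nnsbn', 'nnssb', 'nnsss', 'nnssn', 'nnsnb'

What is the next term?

nnsns

The successor of nnsnb increments the rightmost position that isn't already n and resets every position after it to b.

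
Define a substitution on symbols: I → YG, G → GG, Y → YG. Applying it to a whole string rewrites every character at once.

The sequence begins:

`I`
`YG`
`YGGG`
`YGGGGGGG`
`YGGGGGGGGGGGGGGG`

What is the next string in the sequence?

Rewriting the 16 symbols of YGGGGGGGGGGGGGGG one by one yields YG GG GG GG GG GG GG GG GG GG GG GG GG GG GG GG; concatenated:

YGGGGGGGGGGGGGGGGGGGGGGGGGGGGGGG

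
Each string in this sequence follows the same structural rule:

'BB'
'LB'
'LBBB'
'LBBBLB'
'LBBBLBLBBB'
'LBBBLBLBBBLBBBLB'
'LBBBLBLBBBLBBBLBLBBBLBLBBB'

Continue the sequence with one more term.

From term 3 onward, concatenate the last term with the second-to-last: LB·BB = LBBB, LBBB·LB = LBBBLB, …
So term 8 is LBBBLBLBBBLBBBLBLBBBLBLBBB·LBBBLBLBBBLBBBLB.

LBBBLBLBBBLBBBLBLBBBLBLBBBLBBBLBLBBBLBBBLB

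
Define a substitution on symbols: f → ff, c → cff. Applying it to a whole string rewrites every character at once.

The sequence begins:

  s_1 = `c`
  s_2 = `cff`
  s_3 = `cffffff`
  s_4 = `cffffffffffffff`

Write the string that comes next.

φ(cffffffffffffff) expands symbol-by-symbol to cff ff ff ff ff ff ff ff ff ff ff ff ff ff ff; joining the 15 pieces gives the next term.

cffffffffffffffffffffffffffffff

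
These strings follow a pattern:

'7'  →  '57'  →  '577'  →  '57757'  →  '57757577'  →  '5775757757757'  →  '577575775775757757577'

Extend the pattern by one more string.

5775757757757577575775775757757757

From term 3 onward, concatenate the last term with the second-to-last: 57·7 = 577, 577·57 = 57757, …
The next term joins 577575775775757757577 and 5775757757757.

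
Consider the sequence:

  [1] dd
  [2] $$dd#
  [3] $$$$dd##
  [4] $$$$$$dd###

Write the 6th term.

$$$$$$$$$$dd#####

s(k+1) = $$·s(k)·#, so each term gains $$ as a prefix and # as a suffix.
From $$$$$$dd###, 2 further steps: $$$$$$dd### → $$$$$$$$dd#### → (answer).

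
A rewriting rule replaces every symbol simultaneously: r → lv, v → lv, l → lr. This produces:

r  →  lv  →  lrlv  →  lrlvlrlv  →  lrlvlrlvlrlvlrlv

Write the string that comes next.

Applying the rule to each of the 16 symbols of lrlvlrlvlrlvlrlv gives the pieces lr lv lr lv lr lv lr lv lr lv lr lv lr lv lr lv, which concatenate to the answer.

lrlvlrlvlrlvlrlvlrlvlrlvlrlvlrlv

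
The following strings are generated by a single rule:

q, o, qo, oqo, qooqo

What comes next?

oqoqooqo

This is a Fibonacci-style word recurrence s(k) = s(k−2)·s(k−1): e.g. q·o = qo.
The next term joins oqo and qooqo.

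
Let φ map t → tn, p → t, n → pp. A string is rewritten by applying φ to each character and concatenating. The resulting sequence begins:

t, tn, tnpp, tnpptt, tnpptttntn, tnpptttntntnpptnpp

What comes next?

Rewriting the 18 symbols of tnpptttntntnpptnpp one by one yields tn pp t t tn tn tn pp tn pp tn pp t t tn pp t t; concatenated:

tnpptttntntnpptnpptnpptttnpptt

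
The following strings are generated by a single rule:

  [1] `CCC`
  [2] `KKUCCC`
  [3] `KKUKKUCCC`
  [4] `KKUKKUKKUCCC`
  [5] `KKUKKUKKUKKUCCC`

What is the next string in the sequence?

KKUKKUKKUKKUKKUCCC

Every step adds KKU at the front: s(k+1) = KKU·s(k).
One more step from KKUKKUKKUKKUCCC gives the answer.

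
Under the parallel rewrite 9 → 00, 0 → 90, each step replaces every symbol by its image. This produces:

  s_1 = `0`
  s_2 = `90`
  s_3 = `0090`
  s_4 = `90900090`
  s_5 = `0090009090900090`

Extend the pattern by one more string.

φ(0090009090900090) expands symbol-by-symbol to 90 90 00 90 90 90 00 90 00 90 00 90 90 90 00 90; joining the 16 pieces gives the next term.

90900090909000900090009090900090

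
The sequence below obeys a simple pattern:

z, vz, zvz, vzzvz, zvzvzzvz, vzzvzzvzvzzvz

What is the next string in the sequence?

From term 3 onward, concatenate the second-to-last term with the last: z·vz = zvz, vz·zvz = vzzvz, …
Continuing: zvzvzzvz · vzzvzzvzvzzvz gives term 7.

zvzvzzvzvzzvzzvzvzzvz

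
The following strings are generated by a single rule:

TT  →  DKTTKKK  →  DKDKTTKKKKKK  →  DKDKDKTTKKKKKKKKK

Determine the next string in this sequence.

Each term wraps the previous one in DK on the left and KKK on the right.
Applying this once more to DKDKDKTTKKKKKKKKK:

DKDKDKDKTTKKKKKKKKKKKK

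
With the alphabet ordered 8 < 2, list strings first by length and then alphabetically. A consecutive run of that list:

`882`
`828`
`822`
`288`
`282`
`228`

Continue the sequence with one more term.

Find the rightmost character of 228 below 2, bump it to the next letter, and reset everything to its right to 8.

222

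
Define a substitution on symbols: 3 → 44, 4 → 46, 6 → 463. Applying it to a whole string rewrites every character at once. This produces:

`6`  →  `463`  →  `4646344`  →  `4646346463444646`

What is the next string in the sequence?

φ(4646346463444646) expands symbol-by-symbol to 46 463 46 463 44 46 463 46 463 44 46 46 46 463 46 463; joining the 16 pieces gives the next term.

46463464634446463464634446464646346463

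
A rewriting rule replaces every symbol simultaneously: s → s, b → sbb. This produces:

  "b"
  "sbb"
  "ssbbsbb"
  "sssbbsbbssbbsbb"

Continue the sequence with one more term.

Replace each of the 15 characters of sssbbsbbssbbsbb in place — s s s sbb sbb s sbb sbb s s sbb sbb s sbb sbb — and concatenate.

ssssbbsbbssbbsbbsssbbsbbssbbsbb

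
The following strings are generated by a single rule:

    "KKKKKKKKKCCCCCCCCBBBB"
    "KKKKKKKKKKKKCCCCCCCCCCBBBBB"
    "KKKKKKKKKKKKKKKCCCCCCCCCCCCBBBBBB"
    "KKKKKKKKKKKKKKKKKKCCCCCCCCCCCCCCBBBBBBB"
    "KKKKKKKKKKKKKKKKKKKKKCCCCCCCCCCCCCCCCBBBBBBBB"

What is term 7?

KKKKKKKKKKKKKKKKKKKKKKKKKKKCCCCCCCCCCCCCCCCCCCCBBBBBBBBBB

Term n consists of 3n K's, followed by 2n+2 C's, followed by n+1 B's, where the shown terms are n = 3, 4, 5, 6, 7.
At n = 9 the blocks have lengths 27, 20, 10.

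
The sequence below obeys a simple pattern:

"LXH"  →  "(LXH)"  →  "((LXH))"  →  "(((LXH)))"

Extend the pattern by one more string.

s(k+1) = (·s(k)·), so each term gains ( as a prefix and ) as a suffix.
Applying this once more to (((LXH))):

((((LXH))))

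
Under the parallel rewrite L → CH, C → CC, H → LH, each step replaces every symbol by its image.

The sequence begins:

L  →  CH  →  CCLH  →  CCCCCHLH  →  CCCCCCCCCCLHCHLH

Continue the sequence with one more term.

CCCCCCCCCCCCCCCCCCCCCHLHCCLHCHLH

Replace each of the 16 characters of CCCCCCCCCCLHCHLH in place — CC CC CC CC CC CC CC CC CC CC CH LH CC LH CH LH — and concatenate.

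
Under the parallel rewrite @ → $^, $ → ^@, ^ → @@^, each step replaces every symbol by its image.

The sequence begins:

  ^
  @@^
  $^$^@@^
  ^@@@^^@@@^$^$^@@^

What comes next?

@@^$^$^$^@@^@@^$^$^$^@@^^@@@^^@@@^$^$^@@^

Replace each of the 17 characters of ^@@@^^@@@^$^$^@@^ in place — @@^ $^ $^ $^ @@^ @@^ $^ $^ $^ @@^ ^@ @@^ ^@ @@^ $^ $^ @@^ — and concatenate.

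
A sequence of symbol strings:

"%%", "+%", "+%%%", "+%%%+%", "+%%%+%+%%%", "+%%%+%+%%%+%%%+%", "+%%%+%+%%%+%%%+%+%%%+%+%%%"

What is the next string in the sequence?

This is a Fibonacci-style word recurrence s(k) = s(k−1)·s(k−2): e.g. +%·%% = +%%%.
The next term joins +%%%+%+%%%+%%%+%+%%%+%+%%% and +%%%+%+%%%+%%%+%.

+%%%+%+%%%+%%%+%+%%%+%+%%%+%%%+%+%%%+%%%+%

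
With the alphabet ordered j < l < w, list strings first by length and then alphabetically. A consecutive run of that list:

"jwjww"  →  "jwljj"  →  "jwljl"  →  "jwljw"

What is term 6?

jwlll

Advancing 2 positions from jwljw through jwljw → jwllj reaches term 6.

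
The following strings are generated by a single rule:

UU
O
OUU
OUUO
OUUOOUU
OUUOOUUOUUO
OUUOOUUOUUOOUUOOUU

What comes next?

This is a Fibonacci-style word recurrence s(k) = s(k−1)·s(k−2): e.g. O·UU = OUU.
Continuing: OUUOOUUOUUOOUUOOUU · OUUOOUUOUUO gives term 8.

OUUOOUUOUUOOUUOOUUOUUOOUUOUUO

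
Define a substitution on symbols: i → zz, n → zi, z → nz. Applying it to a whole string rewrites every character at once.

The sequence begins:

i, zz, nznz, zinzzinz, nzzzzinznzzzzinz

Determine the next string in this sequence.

zinznznznzzzzinzzinznznznzzzzinz

Applying the rule to each of the 16 symbols of nzzzzinznzzzzinz gives the pieces zi nz nz nz nz zz zi nz zi nz nz nz nz zz zi nz, which concatenate to the answer.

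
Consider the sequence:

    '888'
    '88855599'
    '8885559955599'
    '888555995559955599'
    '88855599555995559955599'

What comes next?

Every step adds 55599 to the end: s(k+1) = s(k)·55599.
Applying this once more to 88855599555995559955599:

8885559955599555995559955599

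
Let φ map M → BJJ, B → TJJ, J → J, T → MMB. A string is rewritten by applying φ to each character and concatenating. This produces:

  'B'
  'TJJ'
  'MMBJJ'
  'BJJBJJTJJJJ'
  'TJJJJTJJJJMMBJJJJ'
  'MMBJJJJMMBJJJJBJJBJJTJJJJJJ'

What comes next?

BJJBJJTJJJJJJBJJBJJTJJJJJJTJJJJTJJJJMMBJJJJJJ

φ(MMBJJJJMMBJJJJBJJBJJTJJJJJJ) expands symbol-by-symbol to BJJ BJJ TJJ J J J J BJJ BJJ TJJ J J J J TJJ J J TJJ J J MMB J J J J J J; joining the 27 pieces gives the next term.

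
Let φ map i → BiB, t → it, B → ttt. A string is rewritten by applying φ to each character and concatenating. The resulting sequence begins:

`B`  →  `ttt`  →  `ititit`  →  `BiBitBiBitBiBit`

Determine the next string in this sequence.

Replace each of the 15 characters of BiBitBiBitBiBit in place — ttt BiB ttt BiB it ttt BiB ttt BiB it ttt BiB ttt BiB it — and concatenate.

tttBiBtttBiBittttBiBtttBiBittttBiBtttBiBit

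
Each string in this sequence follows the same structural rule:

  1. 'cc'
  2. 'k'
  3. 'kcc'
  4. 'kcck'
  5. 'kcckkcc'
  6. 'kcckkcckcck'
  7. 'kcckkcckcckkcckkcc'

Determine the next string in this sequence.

Each term (from the third on) is the previous term followed by the one before it: term 3 = k·cc = kcc.
The next term joins kcckkcckcckkcckkcc and kcckkcckcck.

kcckkcckcckkcckkcckcckkcckcck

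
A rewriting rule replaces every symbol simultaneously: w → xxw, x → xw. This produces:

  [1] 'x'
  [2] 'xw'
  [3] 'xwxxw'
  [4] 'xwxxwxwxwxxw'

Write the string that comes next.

xwxxwxwxwxxwxwxxwxwxxwxwxwxxw

Expanding xwxxwxwxwxxw: x→xw, w→xxw, x→xw, x→xw, w→xxw, x→xw, w→xxw, x→xw, w→xxw, x→xw, x→xw, w→xxw. Concatenated: xw xxw xw xw xxw xw xxw xw xxw xw xw xxw.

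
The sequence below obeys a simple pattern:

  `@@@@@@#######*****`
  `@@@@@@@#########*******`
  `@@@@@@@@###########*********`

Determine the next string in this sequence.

Each string has the form @^{n+3} #^{2n+1} *^{2n-1}, where the shown terms are n = 3, 4, 5.
At n = 6 the blocks have lengths 9, 13, 11.

@@@@@@@@@#############***********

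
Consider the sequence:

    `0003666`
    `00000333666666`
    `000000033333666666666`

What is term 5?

00000000000333333333666666666666666

Reading off run lengths: 0 runs 3, 5, 7; 3 runs 1, 3, 5; 6 runs 3, 6, 9 — each is linear in n (n = 1, 2, …).
For term 5, n = 5, so the run lengths are 11, 9, 15.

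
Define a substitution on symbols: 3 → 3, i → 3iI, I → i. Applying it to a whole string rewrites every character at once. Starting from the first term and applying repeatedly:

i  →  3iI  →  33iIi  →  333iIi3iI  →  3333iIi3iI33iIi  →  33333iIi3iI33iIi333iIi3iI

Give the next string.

333333iIi3iI33iIi333iIi3iI3333iIi3iI33iIi

Applying the rule to each of the 25 symbols of 33333iIi3iI33iIi333iIi3iI gives the pieces 3 3 3 3 3 3iI i 3iI 3 3iI i 3 3 3iI i 3iI 3 3 3 3iI i 3iI 3 3iI i, which concatenate to the answer.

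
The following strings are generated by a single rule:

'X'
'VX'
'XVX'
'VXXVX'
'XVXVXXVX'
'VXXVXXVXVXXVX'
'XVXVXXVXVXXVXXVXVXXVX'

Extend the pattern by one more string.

VXXVXXVXVXXVXXVXVXXVXVXXVXXVXVXXVX

This is a Fibonacci-style word recurrence s(k) = s(k−2)·s(k−1): e.g. X·VX = XVX.
So term 8 is VXXVXXVXVXXVX·XVXVXXVXVXXVXXVXVXXVX.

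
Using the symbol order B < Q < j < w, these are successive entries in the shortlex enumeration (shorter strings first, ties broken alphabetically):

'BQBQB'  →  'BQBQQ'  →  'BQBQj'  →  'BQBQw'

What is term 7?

Continuing the enumeration 3 steps past BQBQw: BQBQw → BQBjB → BQBjQ → (answer).

BQBjj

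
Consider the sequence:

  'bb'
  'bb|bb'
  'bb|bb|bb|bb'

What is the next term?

bb|bb|bb|bb|bb|bb|bb|bb

Each string is two copies of the previous one joined by '|'.
So the next term is two copies of bb|bb|bb|bb with '|' between the halves.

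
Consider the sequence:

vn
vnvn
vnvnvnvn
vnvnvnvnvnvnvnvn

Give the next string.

vnvnvnvnvnvnvnvnvnvnvnvnvnvnvnvn

s(k+1) = s(k)·s(k) — each term doubles the last.
So the next term is two copies of vnvnvnvnvnvnvnvn.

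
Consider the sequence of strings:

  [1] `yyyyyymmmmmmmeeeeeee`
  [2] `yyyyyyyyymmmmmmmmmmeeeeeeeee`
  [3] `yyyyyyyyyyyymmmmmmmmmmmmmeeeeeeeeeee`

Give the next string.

yyyyyyyyyyyyyyymmmmmmmmmmmmmmmmeeeeeeeeeeeee

Term n consists of 3n y's, followed by 3n+1 m's, followed by 2n+3 e's, where the shown terms are n = 2, 3, 4.
At n = 5 the blocks have lengths 15, 16, 13.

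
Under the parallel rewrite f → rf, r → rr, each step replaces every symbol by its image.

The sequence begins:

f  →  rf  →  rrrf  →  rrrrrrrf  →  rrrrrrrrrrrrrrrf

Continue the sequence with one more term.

Rewriting the 16 symbols of rrrrrrrrrrrrrrrf one by one yields rr rr rr rr rr rr rr rr rr rr rr rr rr rr rr rf; concatenated:

rrrrrrrrrrrrrrrrrrrrrrrrrrrrrrrf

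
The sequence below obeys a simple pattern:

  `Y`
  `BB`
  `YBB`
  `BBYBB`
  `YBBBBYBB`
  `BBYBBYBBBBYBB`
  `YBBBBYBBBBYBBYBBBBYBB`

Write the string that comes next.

BBYBBYBBBBYBBYBBBBYBBBBYBBYBBBBYBB

This is a Fibonacci-style word recurrence s(k) = s(k−2)·s(k−1): e.g. Y·BB = YBB.
Continuing: BBYBBYBBBBYBB · YBBBBYBBBBYBBYBBBBYBB gives term 8.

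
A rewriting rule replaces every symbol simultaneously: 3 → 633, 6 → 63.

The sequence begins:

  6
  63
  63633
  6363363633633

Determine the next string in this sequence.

Replace each of the 13 characters of 6363363633633 in place — 63 633 63 633 633 63 633 63 633 633 63 633 633 — and concatenate.

6363363633633636336363363363633633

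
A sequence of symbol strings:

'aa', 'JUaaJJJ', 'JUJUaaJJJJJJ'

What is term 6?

Every step adds JU to the front and JJJ to the end of the previous string.
From JUJUaaJJJJJJ, 3 further steps: JUJUaaJJJJJJ → JUJUJUaaJJJJJJJJJ → JUJUJUJUaaJJJJJJJJJJJJ → (answer).

JUJUJUJUJUaaJJJJJJJJJJJJJJJ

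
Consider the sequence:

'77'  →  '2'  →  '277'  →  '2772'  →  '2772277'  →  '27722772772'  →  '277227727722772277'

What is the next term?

From term 3 onward, concatenate the last term with the second-to-last: 2·77 = 277, 277·2 = 2772, …
Continuing: 277227727722772277 · 27722772772 gives term 8.

27722772772277227727722772772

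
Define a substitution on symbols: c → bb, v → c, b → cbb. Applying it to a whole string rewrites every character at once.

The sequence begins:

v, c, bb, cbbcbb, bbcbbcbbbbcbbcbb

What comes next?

Rewriting the 16 symbols of bbcbbcbbbbcbbcbb one by one yields cbb cbb bb cbb cbb bb cbb cbb cbb cbb bb cbb cbb bb cbb cbb; concatenated:

cbbcbbbbcbbcbbbbcbbcbbcbbcbbbbcbbcbbbbcbbcbb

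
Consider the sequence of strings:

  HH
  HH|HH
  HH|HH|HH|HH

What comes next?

Each string is two copies of the previous one joined by '|'.
So the next term is two copies of HH|HH|HH|HH with '|' between the halves.

HH|HH|HH|HH|HH|HH|HH|HH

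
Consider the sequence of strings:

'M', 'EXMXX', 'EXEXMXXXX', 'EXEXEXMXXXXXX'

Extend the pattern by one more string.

Every step adds EX to the front and XX to the end of the previous string.
One more step from EXEXEXMXXXXXX gives the answer.

EXEXEXEXMXXXXXXXX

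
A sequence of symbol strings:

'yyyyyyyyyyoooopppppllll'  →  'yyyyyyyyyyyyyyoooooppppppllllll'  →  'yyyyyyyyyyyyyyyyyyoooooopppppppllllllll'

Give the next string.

Term n consists of 4n+2 y's, followed by n+2 o's, followed by n+3 p's, followed by 2n l's, where the shown terms are n = 2, 3, 4.
For the next term, n = 5, so the run lengths are 22, 7, 8, 10.

yyyyyyyyyyyyyyyyyyyyyyoooooooppppppppllllllllll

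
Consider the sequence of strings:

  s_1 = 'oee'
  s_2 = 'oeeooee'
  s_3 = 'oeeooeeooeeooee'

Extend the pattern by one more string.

Each string is two copies of the previous one joined by 'o'.
So the next term is two copies of oeeooeeooeeooee with 'o' between the halves.

oeeooeeooeeooeeooeeooeeooeeooee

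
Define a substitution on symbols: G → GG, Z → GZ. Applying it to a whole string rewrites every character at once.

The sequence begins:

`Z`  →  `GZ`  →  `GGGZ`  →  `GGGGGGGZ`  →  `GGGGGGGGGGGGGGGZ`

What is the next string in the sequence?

GGGGGGGGGGGGGGGGGGGGGGGGGGGGGGGZ

Replace each of the 16 characters of GGGGGGGGGGGGGGGZ in place — GG GG GG GG GG GG GG GG GG GG GG GG GG GG GG GZ — and concatenate.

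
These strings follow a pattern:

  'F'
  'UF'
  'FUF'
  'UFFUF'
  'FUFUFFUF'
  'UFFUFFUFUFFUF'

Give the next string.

Each term (from the third on) is the two preceding terms concatenated in order: term 3 = F·UF = FUF.
Continuing: FUFUFFUF · UFFUFFUFUFFUF gives term 7.

FUFUFFUFUFFUFFUFUFFUF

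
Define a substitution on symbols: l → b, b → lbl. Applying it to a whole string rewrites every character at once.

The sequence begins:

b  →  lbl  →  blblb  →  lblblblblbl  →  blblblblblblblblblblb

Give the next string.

φ(blblblblblblblblblblb) expands symbol-by-symbol to lbl b lbl b lbl b lbl b lbl b lbl b lbl b lbl b lbl b lbl b lbl; joining the 21 pieces gives the next term.

lblblblblblblblblblblblblblblblblblblblblbl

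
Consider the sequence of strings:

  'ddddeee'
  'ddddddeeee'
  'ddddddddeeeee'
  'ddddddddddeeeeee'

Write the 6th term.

ddddddddddddddeeeeeeee

Term n consists of 2n d's, followed by n+1 e's, where the shown terms are n = 2, 3, 4, 5.
At n = 7 the blocks have lengths 14, 8.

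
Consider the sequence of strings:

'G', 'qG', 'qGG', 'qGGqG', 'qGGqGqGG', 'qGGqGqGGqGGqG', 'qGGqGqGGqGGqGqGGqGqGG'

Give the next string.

qGGqGqGGqGGqGqGGqGqGGqGGqGqGGqGGqG

This is a Fibonacci-style word recurrence s(k) = s(k−1)·s(k−2): e.g. qG·G = qGG.
Continuing: qGGqGqGGqGGqGqGGqGqGG · qGGqGqGGqGGqG gives term 8.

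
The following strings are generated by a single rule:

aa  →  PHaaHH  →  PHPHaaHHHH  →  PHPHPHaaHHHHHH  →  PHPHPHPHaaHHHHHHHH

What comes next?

PHPHPHPHPHaaHHHHHHHHHH

Each term wraps the previous one in PH on the left and HH on the right.
One more step from PHPHPHPHaaHHHHHHHH gives the answer.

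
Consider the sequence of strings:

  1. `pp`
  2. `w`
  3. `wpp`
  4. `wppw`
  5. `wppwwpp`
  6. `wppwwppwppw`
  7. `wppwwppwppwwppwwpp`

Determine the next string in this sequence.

This is a Fibonacci-style word recurrence s(k) = s(k−1)·s(k−2): e.g. w·pp = wpp.
The next term joins wppwwppwppwwppwwpp and wppwwppwppw.

wppwwppwppwwppwwppwppwwppwppw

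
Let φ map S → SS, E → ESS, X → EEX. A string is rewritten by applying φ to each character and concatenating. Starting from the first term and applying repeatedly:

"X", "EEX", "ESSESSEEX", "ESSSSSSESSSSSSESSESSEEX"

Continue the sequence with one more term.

ESSSSSSSSSSSSSSESSSSSSSSSSSSSSESSSSSSESSSSSSESSESSEEX

Applying the rule to each of the 23 symbols of ESSSSSSESSSSSSESSESSEEX gives the pieces ESS SS SS SS SS SS SS ESS SS SS SS SS SS SS ESS SS SS ESS SS SS ESS ESS EEX, which concatenate to the answer.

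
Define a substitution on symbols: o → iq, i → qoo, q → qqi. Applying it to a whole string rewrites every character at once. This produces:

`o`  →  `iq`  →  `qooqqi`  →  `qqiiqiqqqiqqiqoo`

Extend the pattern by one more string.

Rewriting the 16 symbols of qqiiqiqqqiqqiqoo one by one yields qqi qqi qoo qoo qqi qoo qqi qqi qqi qoo qqi qqi qoo qqi iq iq; concatenated:

qqiqqiqooqooqqiqooqqiqqiqqiqooqqiqqiqooqqiiqiq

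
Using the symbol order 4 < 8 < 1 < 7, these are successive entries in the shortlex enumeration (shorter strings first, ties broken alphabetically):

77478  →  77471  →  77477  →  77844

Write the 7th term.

77847

Advancing 3 positions from 77844 through 77844 → 77848 → 77841 reaches term 7.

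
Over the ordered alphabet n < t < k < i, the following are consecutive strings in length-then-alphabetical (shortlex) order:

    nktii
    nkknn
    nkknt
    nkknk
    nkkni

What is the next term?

nkktn

The successor of nkkni increments the rightmost position that isn't already i and resets every position after it to n.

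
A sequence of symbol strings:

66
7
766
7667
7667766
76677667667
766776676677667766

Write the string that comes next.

This is a Fibonacci-style word recurrence s(k) = s(k−1)·s(k−2): e.g. 7·66 = 766.
The next term joins 766776676677667766 and 76677667667.

76677667667766776676677667667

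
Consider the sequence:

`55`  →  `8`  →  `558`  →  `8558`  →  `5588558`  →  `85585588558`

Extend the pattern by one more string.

From term 3 onward, concatenate the second-to-last term with the last: 55·8 = 558, 8·558 = 8558, …
Continuing: 5588558 · 85585588558 gives term 7.

558855885585588558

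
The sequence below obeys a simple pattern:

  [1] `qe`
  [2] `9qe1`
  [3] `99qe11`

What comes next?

Every step adds 9 to the front and 1 to the end of the previous string.
So the next term is 9·99qe11·1.

999qe111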